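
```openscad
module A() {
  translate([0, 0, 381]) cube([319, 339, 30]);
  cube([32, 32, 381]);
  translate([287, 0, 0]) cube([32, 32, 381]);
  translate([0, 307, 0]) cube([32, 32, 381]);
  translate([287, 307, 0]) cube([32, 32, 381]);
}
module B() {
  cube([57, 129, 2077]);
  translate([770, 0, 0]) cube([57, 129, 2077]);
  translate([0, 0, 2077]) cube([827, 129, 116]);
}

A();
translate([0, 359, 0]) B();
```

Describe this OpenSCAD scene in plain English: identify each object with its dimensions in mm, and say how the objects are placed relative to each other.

A is a simple wooden stool: a rectangular seat 319 mm (x) by 339 mm (y), 30 mm thick, top face at z = 411 mm, on four square legs, each 32×32 mm in cross-section. The legs rest on z = 0, each flush with a corner of the seat.

B is a door frame. The clear opening is 713 mm wide and 2077 mm high. Two 57 mm wide jambs, 129 mm deep, stand either side of the opening from the floor to the top of the opening. A 116 mm thick head sits across the top of both jambs, spanning the full outside width of the frame.

The door frame is on the floor beside the stool on its +y side.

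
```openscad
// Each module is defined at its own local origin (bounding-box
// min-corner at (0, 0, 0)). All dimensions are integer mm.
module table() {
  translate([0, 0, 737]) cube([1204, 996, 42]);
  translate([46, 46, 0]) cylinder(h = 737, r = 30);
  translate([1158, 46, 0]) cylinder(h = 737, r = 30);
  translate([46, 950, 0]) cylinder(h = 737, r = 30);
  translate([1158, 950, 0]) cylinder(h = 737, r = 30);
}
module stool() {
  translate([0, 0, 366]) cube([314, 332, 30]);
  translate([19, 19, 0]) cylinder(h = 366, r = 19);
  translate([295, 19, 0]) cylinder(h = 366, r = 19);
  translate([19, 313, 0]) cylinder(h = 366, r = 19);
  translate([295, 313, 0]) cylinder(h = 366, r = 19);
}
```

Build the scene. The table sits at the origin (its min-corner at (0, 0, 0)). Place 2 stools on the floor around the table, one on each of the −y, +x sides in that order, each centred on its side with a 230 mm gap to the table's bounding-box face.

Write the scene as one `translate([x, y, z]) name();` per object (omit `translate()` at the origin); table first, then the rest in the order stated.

table();
translate([445, -562, 0]) stool();
translate([1434, 332, 0]) stool();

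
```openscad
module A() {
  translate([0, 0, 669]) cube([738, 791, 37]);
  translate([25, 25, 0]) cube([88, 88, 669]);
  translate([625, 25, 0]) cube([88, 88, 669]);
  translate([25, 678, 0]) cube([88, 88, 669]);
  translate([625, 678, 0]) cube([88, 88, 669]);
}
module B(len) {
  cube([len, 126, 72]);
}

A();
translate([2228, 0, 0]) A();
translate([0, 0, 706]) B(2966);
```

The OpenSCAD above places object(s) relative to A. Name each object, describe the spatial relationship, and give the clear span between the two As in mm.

A is a table. B is a beam. A beam spans the tops of two tables. The clear span between the two tables is 1490 mm.

Second table starts at x = 2228; first ends at x = 738; clear span = 2228 − 738 = 1490 mm.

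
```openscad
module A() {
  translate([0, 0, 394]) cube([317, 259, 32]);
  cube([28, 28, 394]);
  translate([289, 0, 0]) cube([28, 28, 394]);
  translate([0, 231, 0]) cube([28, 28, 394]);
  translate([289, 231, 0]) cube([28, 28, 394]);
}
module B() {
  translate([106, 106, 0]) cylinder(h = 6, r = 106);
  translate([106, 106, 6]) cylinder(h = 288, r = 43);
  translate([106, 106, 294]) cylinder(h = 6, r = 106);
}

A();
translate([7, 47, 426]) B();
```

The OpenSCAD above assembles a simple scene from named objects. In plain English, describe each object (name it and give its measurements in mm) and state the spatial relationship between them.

A is a simple wooden stool: a rectangular seat 317 mm (x) by 259 mm (y), 32 mm thick, top face at z = 426 mm, on four square legs, each 28×28 mm in cross-section. The legs rest on z = 0, each flush with a corner of the seat.

B is a spool: two coaxial disc flanges of radius 106 mm and thickness 6 mm, joined by a core cylinder of radius 43 mm and height 288 mm. The lower flange rests on z = 0 and the three cylinders share a vertical axis.

The spool is on top of the stool.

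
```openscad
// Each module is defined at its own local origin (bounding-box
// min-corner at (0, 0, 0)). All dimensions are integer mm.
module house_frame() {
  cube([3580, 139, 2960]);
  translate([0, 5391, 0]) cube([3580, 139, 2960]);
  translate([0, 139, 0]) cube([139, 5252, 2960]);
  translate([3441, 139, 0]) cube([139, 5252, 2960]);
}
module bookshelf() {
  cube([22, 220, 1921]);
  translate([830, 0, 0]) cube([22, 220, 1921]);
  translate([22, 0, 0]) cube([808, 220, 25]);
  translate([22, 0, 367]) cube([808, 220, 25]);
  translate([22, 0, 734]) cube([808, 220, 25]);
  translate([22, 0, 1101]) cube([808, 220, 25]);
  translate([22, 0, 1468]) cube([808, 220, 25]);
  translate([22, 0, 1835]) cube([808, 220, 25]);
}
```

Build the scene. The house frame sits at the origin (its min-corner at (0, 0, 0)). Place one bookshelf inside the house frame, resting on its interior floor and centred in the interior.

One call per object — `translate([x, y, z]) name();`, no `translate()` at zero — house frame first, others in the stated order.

house_frame();
translate([1364, 2655, 0]) bookshelf();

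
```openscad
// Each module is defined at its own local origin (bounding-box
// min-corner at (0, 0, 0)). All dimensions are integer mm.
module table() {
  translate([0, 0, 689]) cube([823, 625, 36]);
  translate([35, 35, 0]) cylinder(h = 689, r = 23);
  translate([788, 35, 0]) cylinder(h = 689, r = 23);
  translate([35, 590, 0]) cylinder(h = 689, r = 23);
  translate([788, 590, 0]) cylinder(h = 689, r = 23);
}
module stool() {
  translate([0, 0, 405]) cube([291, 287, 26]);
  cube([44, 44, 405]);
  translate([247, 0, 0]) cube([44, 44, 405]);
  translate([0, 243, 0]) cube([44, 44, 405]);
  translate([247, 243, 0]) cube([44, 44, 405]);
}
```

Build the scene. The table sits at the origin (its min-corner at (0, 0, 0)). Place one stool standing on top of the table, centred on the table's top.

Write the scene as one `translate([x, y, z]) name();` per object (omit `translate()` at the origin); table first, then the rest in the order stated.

table();
translate([266, 169, 725]) stool();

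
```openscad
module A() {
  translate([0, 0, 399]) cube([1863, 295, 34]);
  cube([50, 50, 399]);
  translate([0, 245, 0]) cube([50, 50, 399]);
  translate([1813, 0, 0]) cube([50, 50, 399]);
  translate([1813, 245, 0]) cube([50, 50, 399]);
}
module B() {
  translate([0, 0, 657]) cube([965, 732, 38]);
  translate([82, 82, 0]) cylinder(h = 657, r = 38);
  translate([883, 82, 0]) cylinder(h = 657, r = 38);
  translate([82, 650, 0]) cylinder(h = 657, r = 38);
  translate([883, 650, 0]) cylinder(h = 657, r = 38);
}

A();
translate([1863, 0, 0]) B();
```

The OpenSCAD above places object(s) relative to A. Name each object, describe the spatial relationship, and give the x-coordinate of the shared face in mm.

A is a bench. B is a table. The table is against the bench's +x side, with their −y faces flush. The x-coordinate of the shared face is 1863 mm.

The bench's +x face and the table's −x face are both at x = 1863 mm.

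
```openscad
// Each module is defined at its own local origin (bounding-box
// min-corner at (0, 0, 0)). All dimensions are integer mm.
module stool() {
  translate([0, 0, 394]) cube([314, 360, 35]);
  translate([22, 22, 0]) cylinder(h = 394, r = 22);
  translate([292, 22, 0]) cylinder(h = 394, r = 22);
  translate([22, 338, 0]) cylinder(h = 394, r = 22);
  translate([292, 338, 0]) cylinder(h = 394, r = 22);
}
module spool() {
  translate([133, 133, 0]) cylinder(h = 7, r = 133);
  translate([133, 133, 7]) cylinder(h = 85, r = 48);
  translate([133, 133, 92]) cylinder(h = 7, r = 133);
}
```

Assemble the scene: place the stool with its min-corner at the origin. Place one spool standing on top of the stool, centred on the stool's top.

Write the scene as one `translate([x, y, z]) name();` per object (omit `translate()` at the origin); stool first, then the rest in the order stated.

stool();
translate([24, 47, 429]) spool();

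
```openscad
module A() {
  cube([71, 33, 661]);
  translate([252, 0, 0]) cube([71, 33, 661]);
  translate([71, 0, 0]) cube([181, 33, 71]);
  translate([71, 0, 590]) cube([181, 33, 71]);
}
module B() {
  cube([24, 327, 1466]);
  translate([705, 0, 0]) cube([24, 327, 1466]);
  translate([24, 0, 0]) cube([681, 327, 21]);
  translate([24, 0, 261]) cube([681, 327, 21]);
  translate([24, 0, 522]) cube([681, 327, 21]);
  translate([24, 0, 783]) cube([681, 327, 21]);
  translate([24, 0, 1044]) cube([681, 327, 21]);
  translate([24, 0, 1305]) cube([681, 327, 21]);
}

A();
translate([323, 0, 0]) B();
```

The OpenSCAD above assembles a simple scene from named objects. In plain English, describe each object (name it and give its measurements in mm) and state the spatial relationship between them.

A is a picture frame with a 181×519 mm rectangular opening (x by z) and a uniform 71 mm border on every side. Frame depth is 33 mm along y. It is built from two vertical stiles running the full outside height and two horizontal rails spanning the gap between the stiles.

B is a bookshelf 729 mm wide overall, 327 mm deep and 1466 mm tall. The two sides are 24 mm thick vertical panels. 6 horizontal shelves of 21 mm thickness span between the inner faces of the sides; the lowest shelf sits on the floor and shelves are stacked with a clear vertical gap of 240 mm between each pair.

The bookshelf is against the picture frame's +x side, with their −y faces flush.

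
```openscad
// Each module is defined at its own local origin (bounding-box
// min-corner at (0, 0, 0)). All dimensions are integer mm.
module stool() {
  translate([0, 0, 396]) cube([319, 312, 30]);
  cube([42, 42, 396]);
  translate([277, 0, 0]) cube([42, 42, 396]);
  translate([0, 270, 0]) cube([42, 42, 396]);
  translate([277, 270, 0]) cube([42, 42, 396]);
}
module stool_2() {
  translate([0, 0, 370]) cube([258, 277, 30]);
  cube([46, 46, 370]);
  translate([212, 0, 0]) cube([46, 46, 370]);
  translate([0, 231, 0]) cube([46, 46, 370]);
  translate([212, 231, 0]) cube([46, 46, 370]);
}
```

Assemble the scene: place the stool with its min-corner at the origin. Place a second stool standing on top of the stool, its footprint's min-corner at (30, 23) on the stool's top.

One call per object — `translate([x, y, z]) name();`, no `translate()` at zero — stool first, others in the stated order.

stool();
translate([30, 23, 426]) stool_2();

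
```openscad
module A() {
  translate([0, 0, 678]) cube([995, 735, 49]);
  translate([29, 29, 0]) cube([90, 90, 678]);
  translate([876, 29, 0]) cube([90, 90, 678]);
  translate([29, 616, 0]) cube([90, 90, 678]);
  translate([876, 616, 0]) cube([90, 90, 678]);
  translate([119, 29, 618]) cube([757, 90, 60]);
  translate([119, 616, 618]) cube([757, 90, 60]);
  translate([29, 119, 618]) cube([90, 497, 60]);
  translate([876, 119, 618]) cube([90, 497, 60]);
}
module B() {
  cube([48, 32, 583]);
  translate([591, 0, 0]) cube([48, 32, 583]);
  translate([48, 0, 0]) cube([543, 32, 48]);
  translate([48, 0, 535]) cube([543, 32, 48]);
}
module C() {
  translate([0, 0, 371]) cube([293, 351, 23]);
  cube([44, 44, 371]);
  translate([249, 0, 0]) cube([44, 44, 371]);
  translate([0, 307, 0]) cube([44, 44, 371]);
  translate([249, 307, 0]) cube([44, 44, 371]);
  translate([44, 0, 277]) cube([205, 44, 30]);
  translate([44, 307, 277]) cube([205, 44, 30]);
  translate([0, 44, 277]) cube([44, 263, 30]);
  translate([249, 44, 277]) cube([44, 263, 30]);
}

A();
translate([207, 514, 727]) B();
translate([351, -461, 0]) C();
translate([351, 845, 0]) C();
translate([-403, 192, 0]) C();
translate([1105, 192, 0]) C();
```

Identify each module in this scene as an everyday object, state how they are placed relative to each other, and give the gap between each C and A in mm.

Each stool's nearest face is 110 mm from the table's bounding box.

A is a table. B is a picture frame. C is a stool. The picture frame is on top of the table. Four stools sit around the table at the −y, +y, −x, +x sides. The gap between each stool and the table is 110 mm.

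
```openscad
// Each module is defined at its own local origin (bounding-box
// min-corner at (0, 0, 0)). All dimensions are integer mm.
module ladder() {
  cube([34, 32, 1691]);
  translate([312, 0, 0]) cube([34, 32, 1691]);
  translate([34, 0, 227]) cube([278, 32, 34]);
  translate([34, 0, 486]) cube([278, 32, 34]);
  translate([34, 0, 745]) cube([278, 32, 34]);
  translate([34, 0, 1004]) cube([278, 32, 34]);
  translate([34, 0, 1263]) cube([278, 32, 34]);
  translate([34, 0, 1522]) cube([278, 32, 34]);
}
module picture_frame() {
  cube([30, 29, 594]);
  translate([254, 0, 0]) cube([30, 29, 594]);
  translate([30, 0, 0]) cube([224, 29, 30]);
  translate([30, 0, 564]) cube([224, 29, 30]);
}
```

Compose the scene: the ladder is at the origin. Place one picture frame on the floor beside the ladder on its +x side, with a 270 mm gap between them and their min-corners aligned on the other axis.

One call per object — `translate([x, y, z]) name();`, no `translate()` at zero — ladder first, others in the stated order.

ladder();
translate([616, 0, 0]) picture_frame();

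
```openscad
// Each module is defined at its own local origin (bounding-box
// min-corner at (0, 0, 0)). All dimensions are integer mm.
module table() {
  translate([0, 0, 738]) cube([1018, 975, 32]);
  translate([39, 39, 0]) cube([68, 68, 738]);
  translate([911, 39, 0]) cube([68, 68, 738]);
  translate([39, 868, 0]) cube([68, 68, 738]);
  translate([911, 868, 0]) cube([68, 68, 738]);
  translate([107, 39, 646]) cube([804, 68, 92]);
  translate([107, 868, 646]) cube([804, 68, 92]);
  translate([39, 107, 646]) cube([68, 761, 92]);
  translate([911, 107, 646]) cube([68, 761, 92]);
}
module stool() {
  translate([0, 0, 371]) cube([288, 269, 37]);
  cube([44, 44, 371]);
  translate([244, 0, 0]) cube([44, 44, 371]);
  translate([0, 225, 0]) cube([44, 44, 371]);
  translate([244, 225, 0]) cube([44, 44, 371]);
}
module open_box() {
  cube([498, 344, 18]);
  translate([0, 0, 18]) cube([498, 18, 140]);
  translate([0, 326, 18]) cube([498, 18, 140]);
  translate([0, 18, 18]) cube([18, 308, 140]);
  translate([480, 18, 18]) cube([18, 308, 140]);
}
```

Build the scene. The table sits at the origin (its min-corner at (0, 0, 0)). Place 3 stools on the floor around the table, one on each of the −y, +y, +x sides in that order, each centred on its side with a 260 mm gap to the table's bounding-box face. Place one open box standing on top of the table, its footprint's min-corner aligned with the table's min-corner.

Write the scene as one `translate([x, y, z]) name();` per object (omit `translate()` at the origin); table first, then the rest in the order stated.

table();
translate([365, -529, 0]) stool();
translate([365, 1235, 0]) stool();
translate([1278, 353, 0]) stool();
translate([0, 0, 770]) open_box();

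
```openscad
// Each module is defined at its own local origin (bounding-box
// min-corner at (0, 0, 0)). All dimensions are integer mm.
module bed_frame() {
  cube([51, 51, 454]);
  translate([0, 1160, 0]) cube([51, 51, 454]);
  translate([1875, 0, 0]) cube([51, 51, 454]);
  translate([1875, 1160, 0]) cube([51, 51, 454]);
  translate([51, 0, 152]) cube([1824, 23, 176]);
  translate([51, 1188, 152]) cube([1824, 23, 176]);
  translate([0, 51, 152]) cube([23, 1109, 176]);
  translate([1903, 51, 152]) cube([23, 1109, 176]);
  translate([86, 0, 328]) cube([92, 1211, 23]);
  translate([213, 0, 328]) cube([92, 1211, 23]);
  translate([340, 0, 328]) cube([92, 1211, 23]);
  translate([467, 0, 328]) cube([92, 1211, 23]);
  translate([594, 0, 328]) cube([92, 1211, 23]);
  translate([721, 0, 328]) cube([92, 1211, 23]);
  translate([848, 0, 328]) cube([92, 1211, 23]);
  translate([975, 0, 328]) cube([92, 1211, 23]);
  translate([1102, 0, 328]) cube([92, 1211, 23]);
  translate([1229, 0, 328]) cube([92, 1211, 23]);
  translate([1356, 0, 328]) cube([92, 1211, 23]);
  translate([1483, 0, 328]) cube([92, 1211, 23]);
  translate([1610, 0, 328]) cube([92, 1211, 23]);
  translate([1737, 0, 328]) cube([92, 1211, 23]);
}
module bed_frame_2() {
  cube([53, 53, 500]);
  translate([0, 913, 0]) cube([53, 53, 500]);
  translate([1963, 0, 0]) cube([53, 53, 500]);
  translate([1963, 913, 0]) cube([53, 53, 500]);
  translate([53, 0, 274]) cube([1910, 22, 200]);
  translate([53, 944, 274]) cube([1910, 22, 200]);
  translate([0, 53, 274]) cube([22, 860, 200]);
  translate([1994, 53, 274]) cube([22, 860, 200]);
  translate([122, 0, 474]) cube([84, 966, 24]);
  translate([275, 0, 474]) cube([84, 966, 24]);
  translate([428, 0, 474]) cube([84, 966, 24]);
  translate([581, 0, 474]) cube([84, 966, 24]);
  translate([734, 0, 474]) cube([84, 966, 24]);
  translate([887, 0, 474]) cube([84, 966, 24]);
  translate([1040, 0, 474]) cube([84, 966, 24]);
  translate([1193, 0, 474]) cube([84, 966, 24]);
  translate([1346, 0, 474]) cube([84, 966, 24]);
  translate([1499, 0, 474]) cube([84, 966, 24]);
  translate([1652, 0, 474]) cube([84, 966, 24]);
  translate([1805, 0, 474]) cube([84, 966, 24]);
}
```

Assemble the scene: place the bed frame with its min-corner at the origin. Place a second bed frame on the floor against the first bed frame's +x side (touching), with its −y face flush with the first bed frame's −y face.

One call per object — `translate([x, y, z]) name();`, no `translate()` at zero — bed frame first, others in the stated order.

bed_frame();
translate([1926, 0, 0]) bed_frame_2();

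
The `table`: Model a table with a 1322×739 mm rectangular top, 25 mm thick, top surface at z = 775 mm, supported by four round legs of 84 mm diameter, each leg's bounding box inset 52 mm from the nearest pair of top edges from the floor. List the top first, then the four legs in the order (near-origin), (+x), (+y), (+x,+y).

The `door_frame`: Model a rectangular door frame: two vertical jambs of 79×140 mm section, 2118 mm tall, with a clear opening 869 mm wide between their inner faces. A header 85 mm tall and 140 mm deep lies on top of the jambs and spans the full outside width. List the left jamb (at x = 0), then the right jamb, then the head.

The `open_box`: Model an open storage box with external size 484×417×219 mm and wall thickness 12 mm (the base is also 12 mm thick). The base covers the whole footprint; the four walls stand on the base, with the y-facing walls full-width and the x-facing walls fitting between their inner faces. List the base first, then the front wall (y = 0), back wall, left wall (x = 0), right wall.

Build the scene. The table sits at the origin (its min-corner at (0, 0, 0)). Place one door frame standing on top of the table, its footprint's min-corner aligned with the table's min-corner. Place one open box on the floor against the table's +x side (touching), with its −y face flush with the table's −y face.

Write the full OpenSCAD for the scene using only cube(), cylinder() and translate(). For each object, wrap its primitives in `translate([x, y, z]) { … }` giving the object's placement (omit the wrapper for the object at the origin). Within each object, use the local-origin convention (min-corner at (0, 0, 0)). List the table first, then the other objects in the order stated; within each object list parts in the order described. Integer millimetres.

translate([0, 0, 750]) cube([1322, 739, 25]);
translate([94, 94, 0]) cylinder(h = 750, r = 42);
translate([1228, 94, 0]) cylinder(h = 750, r = 42);
translate([94, 645, 0]) cylinder(h = 750, r = 42);
translate([1228, 645, 0]) cylinder(h = 750, r = 42);
translate([0, 0, 775]) {
  cube([79, 140, 2118]);
  translate([948, 0, 0]) cube([79, 140, 2118]);
  translate([0, 0, 2118]) cube([1027, 140, 85]);
}
translate([1322, 0, 0]) {
  cube([484, 417, 12]);
  translate([0, 0, 12]) cube([484, 12, 207]);
  translate([0, 405, 12]) cube([484, 12, 207]);
  translate([0, 12, 12]) cube([12, 393, 207]);
  translate([472, 12, 12]) cube([12, 393, 207]);
}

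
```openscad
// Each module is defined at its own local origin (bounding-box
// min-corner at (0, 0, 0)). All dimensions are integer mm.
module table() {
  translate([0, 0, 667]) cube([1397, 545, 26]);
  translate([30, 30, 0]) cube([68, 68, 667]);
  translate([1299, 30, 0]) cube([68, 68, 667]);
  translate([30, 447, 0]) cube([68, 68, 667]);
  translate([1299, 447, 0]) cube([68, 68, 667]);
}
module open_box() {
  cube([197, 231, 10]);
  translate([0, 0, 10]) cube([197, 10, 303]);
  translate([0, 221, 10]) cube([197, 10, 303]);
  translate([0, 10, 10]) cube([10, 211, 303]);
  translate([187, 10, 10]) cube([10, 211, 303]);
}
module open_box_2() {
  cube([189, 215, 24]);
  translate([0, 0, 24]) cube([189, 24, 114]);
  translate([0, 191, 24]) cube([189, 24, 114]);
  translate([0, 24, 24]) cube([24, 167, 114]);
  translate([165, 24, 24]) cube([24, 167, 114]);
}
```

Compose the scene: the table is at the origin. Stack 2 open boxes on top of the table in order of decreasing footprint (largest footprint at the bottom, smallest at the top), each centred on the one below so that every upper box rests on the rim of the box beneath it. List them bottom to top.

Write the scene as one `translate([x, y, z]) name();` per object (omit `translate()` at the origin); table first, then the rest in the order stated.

table();
translate([600, 157, 693]) open_box();
translate([604, 165, 1006]) open_box_2();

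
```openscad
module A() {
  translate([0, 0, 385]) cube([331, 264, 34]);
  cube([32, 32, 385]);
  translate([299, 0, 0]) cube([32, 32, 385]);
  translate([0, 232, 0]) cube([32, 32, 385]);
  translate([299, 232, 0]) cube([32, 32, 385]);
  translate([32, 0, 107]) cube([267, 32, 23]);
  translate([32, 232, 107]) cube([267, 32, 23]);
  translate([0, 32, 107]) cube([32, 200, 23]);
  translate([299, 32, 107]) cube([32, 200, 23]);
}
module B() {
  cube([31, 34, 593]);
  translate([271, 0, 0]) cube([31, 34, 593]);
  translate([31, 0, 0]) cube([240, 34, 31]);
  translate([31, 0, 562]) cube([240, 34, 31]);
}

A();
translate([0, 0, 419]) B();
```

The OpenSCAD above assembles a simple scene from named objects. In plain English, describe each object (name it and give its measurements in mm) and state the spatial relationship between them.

A is a four-legged stool. The seat is a 331×264×34 mm slab whose top surface is at z = 419 mm; four square legs, each 32×32 mm in cross-section, run from the floor (z = 0) to the underside of the seat, each flush with a corner of the seat. Four stretchers, 32 mm wide and 23 mm tall, connect adjacent legs with their undersides at z = 107 mm, each running between the inner faces of the legs it joins and aligned with the legs' outer faces on the other axis.

B is a rectangular picture frame lying in the x–z plane (depth along y). The opening is 240 mm wide (x) by 531 mm tall (z), surrounded by a border 31 mm wide on all four sides. The frame is 34 mm deep and is made of two full-height vertical stiles with two horizontal rails fitted between them.

The picture frame is on top of the stool.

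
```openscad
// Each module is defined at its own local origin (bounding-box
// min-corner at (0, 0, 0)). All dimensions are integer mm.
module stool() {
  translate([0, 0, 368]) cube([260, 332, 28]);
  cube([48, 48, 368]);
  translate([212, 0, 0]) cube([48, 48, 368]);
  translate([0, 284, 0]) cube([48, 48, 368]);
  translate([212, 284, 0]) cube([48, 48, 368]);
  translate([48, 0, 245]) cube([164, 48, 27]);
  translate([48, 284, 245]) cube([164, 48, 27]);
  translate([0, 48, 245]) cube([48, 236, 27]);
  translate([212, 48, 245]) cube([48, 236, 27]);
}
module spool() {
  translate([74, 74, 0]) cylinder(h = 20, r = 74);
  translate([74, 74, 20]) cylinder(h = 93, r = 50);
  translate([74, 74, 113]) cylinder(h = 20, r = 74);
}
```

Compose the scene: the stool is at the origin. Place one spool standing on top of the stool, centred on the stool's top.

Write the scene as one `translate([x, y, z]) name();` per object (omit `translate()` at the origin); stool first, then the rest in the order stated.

stool();
translate([56, 92, 396]) spool();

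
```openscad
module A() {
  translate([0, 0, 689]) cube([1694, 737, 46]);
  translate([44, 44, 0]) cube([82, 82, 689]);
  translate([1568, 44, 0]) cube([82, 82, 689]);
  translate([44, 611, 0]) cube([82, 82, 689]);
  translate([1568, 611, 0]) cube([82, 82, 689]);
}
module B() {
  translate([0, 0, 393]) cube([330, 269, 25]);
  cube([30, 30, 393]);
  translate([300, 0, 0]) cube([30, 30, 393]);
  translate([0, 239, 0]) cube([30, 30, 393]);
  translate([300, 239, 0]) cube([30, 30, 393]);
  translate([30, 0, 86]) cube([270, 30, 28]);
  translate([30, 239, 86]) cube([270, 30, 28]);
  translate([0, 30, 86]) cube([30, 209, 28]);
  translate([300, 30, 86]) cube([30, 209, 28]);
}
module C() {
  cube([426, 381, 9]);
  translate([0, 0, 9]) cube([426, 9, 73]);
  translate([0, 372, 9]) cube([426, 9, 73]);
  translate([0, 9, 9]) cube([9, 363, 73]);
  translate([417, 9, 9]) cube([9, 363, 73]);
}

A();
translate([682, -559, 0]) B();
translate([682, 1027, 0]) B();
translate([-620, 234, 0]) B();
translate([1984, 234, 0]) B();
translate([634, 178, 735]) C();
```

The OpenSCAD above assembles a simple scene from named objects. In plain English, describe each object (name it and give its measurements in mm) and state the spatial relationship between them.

A is a table with a 1694×737 mm rectangular top, 46 mm thick, top surface at z = 735 mm, supported by four 82×82 mm square legs, each inset 44 mm from the nearest pair of top edges, running from the floor.

B is a simple wooden stool: a rectangular seat 330 mm (x) by 269 mm (y), 25 mm thick, top face at z = 418 mm, on four square legs, each 30×30 mm in cross-section. The legs rest on z = 0, each flush with a corner of the seat. Four stretchers, 30 mm wide and 28 mm tall, connect adjacent legs with their undersides at z = 86 mm, each running between the inner faces of the legs it joins and aligned with the legs' outer faces on the other axis.

C is an open-topped rectangular box: outside dimensions 426×381×82 mm, with a uniform wall and base thickness of 9 mm. The base is a full 426×381 slab on the floor; four walls sit on top of the base. The front and back walls (the −y and +y sides) span the full width; the two side walls fit between them.

Four stools sit around the table at the −y, +y, −x, +x sides. The open box is on top of the table, centred.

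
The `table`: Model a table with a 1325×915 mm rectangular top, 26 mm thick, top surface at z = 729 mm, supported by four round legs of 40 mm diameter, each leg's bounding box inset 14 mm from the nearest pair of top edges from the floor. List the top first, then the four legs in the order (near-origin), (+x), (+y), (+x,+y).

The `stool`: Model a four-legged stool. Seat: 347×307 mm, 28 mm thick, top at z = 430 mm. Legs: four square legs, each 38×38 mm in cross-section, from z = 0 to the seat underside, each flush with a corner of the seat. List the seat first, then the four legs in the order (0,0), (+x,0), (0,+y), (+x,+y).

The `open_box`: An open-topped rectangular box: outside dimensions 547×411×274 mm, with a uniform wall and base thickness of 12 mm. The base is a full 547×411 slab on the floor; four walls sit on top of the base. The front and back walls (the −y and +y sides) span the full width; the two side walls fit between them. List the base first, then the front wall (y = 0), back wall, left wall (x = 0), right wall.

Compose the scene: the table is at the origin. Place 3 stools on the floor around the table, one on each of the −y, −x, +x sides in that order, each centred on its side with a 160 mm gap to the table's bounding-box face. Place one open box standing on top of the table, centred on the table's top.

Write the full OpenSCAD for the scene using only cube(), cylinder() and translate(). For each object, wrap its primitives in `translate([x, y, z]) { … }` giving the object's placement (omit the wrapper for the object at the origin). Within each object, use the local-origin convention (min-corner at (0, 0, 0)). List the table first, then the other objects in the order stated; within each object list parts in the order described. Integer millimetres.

translate([0, 0, 703]) cube([1325, 915, 26]);
translate([34, 34, 0]) cylinder(h = 703, r = 20);
translate([1291, 34, 0]) cylinder(h = 703, r = 20);
translate([34, 881, 0]) cylinder(h = 703, r = 20);
translate([1291, 881, 0]) cylinder(h = 703, r = 20);
translate([489, -467, 0]) {
  translate([0, 0, 402]) cube([347, 307, 28]);
  cube([38, 38, 402]);
  translate([309, 0, 0]) cube([38, 38, 402]);
  translate([0, 269, 0]) cube([38, 38, 402]);
  translate([309, 269, 0]) cube([38, 38, 402]);
}
translate([-507, 304, 0]) {
  translate([0, 0, 402]) cube([347, 307, 28]);
  cube([38, 38, 402]);
  translate([309, 0, 0]) cube([38, 38, 402]);
  translate([0, 269, 0]) cube([38, 38, 402]);
  translate([309, 269, 0]) cube([38, 38, 402]);
}
translate([1485, 304, 0]) {
  translate([0, 0, 402]) cube([347, 307, 28]);
  cube([38, 38, 402]);
  translate([309, 0, 0]) cube([38, 38, 402]);
  translate([0, 269, 0]) cube([38, 38, 402]);
  translate([309, 269, 0]) cube([38, 38, 402]);
}
translate([389, 252, 729]) {
  cube([547, 411, 12]);
  translate([0, 0, 12]) cube([547, 12, 262]);
  translate([0, 399, 12]) cube([547, 12, 262]);
  translate([0, 12, 12]) cube([12, 387, 262]);
  translate([535, 12, 12]) cube([12, 387, 262]);
}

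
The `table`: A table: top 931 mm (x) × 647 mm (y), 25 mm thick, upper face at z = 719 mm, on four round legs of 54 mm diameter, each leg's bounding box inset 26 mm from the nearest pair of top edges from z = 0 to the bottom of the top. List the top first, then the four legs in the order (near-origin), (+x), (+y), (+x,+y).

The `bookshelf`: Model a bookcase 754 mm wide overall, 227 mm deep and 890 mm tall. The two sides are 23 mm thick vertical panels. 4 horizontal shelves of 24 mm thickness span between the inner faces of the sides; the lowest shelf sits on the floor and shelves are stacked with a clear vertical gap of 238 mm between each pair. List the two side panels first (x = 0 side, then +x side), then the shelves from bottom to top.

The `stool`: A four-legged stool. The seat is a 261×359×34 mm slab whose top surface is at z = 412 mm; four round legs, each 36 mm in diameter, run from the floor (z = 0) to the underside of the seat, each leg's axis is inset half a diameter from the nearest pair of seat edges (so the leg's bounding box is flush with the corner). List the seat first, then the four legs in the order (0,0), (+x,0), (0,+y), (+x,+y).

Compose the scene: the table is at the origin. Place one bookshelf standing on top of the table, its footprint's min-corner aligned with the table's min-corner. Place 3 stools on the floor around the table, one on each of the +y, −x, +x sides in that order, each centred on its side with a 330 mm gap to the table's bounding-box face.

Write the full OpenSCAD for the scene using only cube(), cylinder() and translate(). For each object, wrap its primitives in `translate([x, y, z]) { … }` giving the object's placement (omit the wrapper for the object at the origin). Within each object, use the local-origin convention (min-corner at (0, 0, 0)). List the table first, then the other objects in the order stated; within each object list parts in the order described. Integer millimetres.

translate([0, 0, 694]) cube([931, 647, 25]);
translate([53, 53, 0]) cylinder(h = 694, r = 27);
translate([878, 53, 0]) cylinder(h = 694, r = 27);
translate([53, 594, 0]) cylinder(h = 694, r = 27);
translate([878, 594, 0]) cylinder(h = 694, r = 27);
translate([0, 0, 719]) {
  cube([23, 227, 890]);
  translate([731, 0, 0]) cube([23, 227, 890]);
  translate([23, 0, 0]) cube([708, 227, 24]);
  translate([23, 0, 262]) cube([708, 227, 24]);
  translate([23, 0, 524]) cube([708, 227, 24]);
  translate([23, 0, 786]) cube([708, 227, 24]);
}
translate([335, 977, 0]) {
  translate([0, 0, 378]) cube([261, 359, 34]);
  translate([18, 18, 0]) cylinder(h = 378, r = 18);
  translate([243, 18, 0]) cylinder(h = 378, r = 18);
  translate([18, 341, 0]) cylinder(h = 378, r = 18);
  translate([243, 341, 0]) cylinder(h = 378, r = 18);
}
translate([-591, 144, 0]) {
  translate([0, 0, 378]) cube([261, 359, 34]);
  translate([18, 18, 0]) cylinder(h = 378, r = 18);
  translate([243, 18, 0]) cylinder(h = 378, r = 18);
  translate([18, 341, 0]) cylinder(h = 378, r = 18);
  translate([243, 341, 0]) cylinder(h = 378, r = 18);
}
translate([1261, 144, 0]) {
  translate([0, 0, 378]) cube([261, 359, 34]);
  translate([18, 18, 0]) cylinder(h = 378, r = 18);
  translate([243, 18, 0]) cylinder(h = 378, r = 18);
  translate([18, 341, 0]) cylinder(h = 378, r = 18);
  translate([243, 341, 0]) cylinder(h = 378, r = 18);
}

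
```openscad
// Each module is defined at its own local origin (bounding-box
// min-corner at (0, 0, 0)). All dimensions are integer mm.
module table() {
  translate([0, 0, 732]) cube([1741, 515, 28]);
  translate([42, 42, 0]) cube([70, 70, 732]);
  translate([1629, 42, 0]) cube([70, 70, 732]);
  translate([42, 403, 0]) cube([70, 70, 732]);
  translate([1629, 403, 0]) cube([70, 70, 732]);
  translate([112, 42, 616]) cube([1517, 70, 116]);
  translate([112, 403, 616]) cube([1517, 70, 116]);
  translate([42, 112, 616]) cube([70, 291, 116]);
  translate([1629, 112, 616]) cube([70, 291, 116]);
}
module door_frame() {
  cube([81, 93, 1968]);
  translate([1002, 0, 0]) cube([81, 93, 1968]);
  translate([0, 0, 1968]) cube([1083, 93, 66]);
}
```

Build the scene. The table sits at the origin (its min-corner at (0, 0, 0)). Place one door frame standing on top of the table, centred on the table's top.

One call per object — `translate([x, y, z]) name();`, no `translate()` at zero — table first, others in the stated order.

table();
translate([329, 211, 760]) door_frame();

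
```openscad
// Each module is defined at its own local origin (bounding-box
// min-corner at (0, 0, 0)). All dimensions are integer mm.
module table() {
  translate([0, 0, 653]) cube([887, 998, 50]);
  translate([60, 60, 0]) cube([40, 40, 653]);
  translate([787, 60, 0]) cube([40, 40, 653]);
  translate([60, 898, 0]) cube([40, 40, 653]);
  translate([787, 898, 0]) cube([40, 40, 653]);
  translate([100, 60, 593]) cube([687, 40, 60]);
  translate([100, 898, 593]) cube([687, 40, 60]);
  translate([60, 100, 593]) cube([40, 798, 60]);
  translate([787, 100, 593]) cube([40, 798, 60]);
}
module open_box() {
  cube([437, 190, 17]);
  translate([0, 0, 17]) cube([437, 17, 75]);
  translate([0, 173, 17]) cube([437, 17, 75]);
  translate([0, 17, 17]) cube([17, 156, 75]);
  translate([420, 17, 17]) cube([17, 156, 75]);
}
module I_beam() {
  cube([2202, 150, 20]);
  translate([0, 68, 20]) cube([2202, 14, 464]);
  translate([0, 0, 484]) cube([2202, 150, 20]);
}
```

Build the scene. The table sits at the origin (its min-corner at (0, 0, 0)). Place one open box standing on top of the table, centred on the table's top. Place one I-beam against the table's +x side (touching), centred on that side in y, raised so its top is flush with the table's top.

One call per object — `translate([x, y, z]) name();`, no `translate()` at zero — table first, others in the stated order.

table();
translate([225, 404, 703]) open_box();
translate([887, 424, 199]) I_beam();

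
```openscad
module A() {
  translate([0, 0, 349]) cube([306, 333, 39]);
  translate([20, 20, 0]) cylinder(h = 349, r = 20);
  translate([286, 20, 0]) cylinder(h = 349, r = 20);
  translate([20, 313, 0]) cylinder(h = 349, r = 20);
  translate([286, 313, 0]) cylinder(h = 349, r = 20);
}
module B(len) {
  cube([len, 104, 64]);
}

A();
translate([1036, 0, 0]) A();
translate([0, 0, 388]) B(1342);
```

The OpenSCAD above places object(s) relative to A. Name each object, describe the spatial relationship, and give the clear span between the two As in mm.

A is a stool. B is a beam. A beam spans the tops of two stools. The clear span between the two stools is 730 mm.

Second stool starts at x = 1036; first ends at x = 306; clear span = 1036 − 306 = 730 mm.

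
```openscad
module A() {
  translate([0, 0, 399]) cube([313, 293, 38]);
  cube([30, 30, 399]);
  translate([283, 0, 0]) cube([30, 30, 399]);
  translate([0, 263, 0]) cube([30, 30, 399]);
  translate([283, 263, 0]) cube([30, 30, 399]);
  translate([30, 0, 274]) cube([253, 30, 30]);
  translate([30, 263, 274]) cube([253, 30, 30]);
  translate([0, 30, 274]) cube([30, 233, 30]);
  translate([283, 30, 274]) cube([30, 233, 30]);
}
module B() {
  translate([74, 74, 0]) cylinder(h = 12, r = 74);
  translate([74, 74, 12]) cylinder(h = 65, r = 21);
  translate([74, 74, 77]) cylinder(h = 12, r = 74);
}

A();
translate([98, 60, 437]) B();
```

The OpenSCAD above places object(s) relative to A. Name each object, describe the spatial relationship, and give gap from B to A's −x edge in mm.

A is a stool. B is a spool. The spool is on top of the stool. The gap from the spool to the stool's −x edge is 98 mm.

The spool's min-x is at 98; the stool's min-x is 0; gap = 98 mm.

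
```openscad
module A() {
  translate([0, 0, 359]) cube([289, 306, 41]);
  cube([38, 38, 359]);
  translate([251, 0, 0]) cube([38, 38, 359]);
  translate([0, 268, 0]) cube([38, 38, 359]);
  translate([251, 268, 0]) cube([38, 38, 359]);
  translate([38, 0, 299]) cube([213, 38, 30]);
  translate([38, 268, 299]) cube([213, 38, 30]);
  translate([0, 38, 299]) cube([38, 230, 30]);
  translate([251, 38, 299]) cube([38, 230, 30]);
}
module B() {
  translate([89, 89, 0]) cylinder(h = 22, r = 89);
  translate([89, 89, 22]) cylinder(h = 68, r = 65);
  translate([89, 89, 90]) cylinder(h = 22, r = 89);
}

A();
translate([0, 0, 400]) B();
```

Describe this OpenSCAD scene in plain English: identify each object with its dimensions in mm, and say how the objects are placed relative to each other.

A is a four-legged stool. The seat is 289×306 mm, 41 mm thick, top at z = 400 mm. It stands on four square legs, each 38×38 mm in cross-section, from z = 0 to the seat underside, each flush with a corner of the seat. Four stretchers, 38 mm wide and 30 mm tall, connect adjacent legs with their undersides at z = 299 mm, each running between the inner faces of the legs it joins and aligned with the legs' outer faces on the other axis.

B is a spool: two coaxial disc flanges of radius 89 mm and thickness 22 mm, joined by a core cylinder of radius 65 mm and height 68 mm. The lower flange rests on z = 0 and the three cylinders share a vertical axis.

The spool is on top of the stool.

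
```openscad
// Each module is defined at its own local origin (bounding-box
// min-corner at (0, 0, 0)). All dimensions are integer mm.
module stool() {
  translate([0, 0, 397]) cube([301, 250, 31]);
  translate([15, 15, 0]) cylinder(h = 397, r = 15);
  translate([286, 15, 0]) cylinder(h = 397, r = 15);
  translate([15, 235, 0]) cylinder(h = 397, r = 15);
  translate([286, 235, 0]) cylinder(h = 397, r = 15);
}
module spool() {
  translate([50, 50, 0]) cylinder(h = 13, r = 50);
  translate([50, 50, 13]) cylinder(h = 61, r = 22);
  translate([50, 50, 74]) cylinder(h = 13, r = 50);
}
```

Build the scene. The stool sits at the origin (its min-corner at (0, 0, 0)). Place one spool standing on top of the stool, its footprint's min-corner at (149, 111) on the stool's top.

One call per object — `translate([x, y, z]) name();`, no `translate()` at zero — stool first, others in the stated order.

stool();
translate([149, 111, 428]) spool();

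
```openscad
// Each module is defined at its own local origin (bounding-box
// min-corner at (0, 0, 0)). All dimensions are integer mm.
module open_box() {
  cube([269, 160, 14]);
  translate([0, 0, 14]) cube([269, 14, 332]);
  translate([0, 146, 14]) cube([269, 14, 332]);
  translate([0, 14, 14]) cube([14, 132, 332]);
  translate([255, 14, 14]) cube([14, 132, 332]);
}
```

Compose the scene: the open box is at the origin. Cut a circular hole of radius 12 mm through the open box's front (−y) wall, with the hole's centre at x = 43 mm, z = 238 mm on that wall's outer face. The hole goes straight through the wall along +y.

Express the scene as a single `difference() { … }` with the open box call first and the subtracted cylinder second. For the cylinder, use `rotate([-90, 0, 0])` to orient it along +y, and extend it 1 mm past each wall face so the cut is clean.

difference() {
  open_box();
  translate([43, -1, 238]) rotate([-90, 0, 0]) cylinder(h = 16, r = 12);
}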